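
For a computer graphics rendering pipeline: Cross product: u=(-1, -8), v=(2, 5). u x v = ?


u x v = u_x*v_y - u_y*v_x = (-1)*5 - (-8)*2
= (-5) - (-16) = 11

11


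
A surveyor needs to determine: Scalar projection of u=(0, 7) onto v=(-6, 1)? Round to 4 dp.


u.v = 7, |v| = sqrt(37) = 6.0828
Scalar projection = u.v / |v| = 7 / sqrt(37) = 1.1508

1.1508


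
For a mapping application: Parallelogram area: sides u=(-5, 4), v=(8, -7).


|u x v| = |(-5)*(-7) - 4*8|
= |35 - 32| = 3

3


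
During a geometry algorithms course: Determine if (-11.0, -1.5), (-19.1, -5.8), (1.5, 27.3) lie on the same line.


Cross product: ((-19.1)-(-11))*(27.3-(-1.5)) - ((-5.8)-(-1.5))*(1.5-(-11))
= -179.53

No, not collinear


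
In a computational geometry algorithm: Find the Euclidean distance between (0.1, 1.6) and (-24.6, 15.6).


dx=-24.7, dy=14
d^2 = (-24.7)^2 + 14^2 = 806.09
d = sqrt(806.09) = 28.3917

28.3917


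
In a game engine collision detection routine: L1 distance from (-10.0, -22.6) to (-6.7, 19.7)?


|(-10)-(-6.7)| + |(-22.6)-19.7| = 3.3 + 42.3 = 45.6

45.6


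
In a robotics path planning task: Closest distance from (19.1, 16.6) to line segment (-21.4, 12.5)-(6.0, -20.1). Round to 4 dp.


Project P onto AB: t = 0.5382 (clamped to [0,1])
Closest point on segment: (-6.6533, -5.0454)
Distance: 33.6415

33.6415


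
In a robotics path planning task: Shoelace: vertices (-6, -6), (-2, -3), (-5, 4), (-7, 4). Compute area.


Shoelace sum: ((-6)*(-3) - (-2)*(-6)) + ((-2)*4 - (-5)*(-3)) + ((-5)*4 - (-7)*4) + ((-7)*(-6) - (-6)*4)
= 57
Area = |57|/2 = 28.5

28.5


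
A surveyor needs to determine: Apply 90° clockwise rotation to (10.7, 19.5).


90° CW: (x,y) -> (y, -x)
(10.7,19.5) -> (19.5, -10.7)

(19.5, -10.7)


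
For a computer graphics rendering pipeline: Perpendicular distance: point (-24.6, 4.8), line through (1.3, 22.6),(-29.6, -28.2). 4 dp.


|cross product| = 765.7
|line direction| = sqrt(3535.45) = 59.4597
Distance = 765.7/sqrt(3535.45) = 12.8776

12.8776


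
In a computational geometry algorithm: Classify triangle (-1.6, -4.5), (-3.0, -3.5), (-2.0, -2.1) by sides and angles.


Side lengths squared: AB^2=2.96, BC^2=2.96, CA^2=5.92
Sorted: [2.96, 2.96, 5.92]
By sides: Isosceles, By angles: Right

Isosceles, Right


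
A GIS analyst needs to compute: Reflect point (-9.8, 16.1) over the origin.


Reflection over origin: (x,y) -> (-x,-y)
(-9.8, 16.1) -> (9.8, -16.1)

(9.8, -16.1)


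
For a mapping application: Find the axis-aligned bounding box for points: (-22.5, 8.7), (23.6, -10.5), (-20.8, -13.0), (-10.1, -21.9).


x range: [-22.5, 23.6]
y range: [-21.9, 8.7]
Bounding box: (-22.5,-21.9) to (23.6,8.7)

(-22.5,-21.9) to (23.6,8.7)


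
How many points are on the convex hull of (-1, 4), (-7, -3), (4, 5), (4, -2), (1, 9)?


Convex hull vertices (CCW): (-7, -3), (4, -2), (4, 5), (1, 9)
Count = 4

4


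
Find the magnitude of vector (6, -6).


|u| = sqrt(6^2 + (-6)^2) = sqrt(72) = 8.4853

8.4853


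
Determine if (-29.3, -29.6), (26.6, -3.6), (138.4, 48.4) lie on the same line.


Cross product: (26.6-(-29.3))*(48.4-(-29.6)) - ((-3.6)-(-29.6))*(138.4-(-29.3))
= 0

Yes, collinear


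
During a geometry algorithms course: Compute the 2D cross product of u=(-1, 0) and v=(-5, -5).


u x v = u_x*v_y - u_y*v_x = (-1)*(-5) - 0*(-5)
= 5 - 0 = 5

5


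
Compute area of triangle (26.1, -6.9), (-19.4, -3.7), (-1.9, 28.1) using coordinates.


Area = |x_A(y_B-y_C) + x_B(y_C-y_A) + x_C(y_A-y_B)|/2
= |(-829.98) + (-679) + 6.08|/2
= 1502.9/2 = 751.45

751.45


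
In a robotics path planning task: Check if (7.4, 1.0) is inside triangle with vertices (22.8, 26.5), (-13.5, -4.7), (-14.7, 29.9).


Cross products: AB x AP = 445.17, BC x BP = -729.98, CA x CP = -1008.61
All same sign? no

No, outside


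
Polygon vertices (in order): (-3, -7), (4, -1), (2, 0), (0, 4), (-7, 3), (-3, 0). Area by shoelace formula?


Shoelace sum: ((-3)*(-1) - 4*(-7)) + (4*0 - 2*(-1)) + (2*4 - 0*0) + (0*3 - (-7)*4) + ((-7)*0 - (-3)*3) + ((-3)*(-7) - (-3)*0)
= 99
Area = |99|/2 = 49.5

49.5


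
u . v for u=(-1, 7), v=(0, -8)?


u . v = u_x*v_x + u_y*v_y = (-1)*0 + 7*(-8)
= 0 + (-56) = -56

-56


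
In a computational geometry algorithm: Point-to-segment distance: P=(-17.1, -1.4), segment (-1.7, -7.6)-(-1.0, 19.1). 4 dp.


Project P onto AB: t = 0.2169 (clamped to [0,1])
Closest point on segment: (-1.5481, -1.8077)
Distance: 15.5572

15.5572


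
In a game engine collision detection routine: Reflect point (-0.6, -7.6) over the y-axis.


Reflection over y-axis: (x,y) -> (-x,y)
(-0.6, -7.6) -> (0.6, -7.6)

(0.6, -7.6)


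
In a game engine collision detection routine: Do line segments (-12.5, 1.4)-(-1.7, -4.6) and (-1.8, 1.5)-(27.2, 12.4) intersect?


Cross products: d1=113.73, d2=-177.99, d3=65.28, d4=357
d1*d2 < 0 and d3*d4 < 0? no

No, they don't intersect


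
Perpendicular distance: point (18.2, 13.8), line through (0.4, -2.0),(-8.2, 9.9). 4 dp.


|cross product| = 347.7
|line direction| = sqrt(215.57) = 14.6823
Distance = 347.7/sqrt(215.57) = 23.6816

23.6816


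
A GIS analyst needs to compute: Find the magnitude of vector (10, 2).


|u| = sqrt(10^2 + 2^2) = sqrt(104) = 10.198

10.198


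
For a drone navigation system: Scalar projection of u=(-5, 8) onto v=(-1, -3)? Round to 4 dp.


u.v = -19, |v| = sqrt(10) = 3.1623
Scalar projection = u.v / |v| = -19 / sqrt(10) = -6.0083

-6.0083


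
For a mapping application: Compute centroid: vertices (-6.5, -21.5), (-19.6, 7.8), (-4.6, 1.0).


Centroid = ((x_A+x_B+x_C)/3, (y_A+y_B+y_C)/3)
= (((-6.5)+(-19.6)+(-4.6))/3, ((-21.5)+7.8+1)/3)
= (-10.2333, -4.2333)

(-10.2333, -4.2333)


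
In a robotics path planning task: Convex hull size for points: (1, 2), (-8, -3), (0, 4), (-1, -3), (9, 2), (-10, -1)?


Convex hull vertices (CCW): (-10, -1), (-8, -3), (-1, -3), (9, 2), (0, 4)
Count = 5

5


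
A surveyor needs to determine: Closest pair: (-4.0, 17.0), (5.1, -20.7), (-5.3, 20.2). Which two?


d(P0,P1) = 38.7827, d(P0,P2) = 3.454, d(P1,P2) = 42.2015
Closest: P0 and P2

Closest pair: (-4.0, 17.0) and (-5.3, 20.2), distance = 3.454


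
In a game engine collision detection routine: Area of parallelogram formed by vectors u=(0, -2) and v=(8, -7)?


|u x v| = |0*(-7) - (-2)*8|
= |0 - (-16)| = 16

16


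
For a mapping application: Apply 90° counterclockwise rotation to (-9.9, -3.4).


90° CCW: (x,y) -> (-y, x)
(-9.9,-3.4) -> (3.4, -9.9)

(3.4, -9.9)


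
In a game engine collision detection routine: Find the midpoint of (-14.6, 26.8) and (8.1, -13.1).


M = (((-14.6)+8.1)/2, (26.8+(-13.1))/2)
= (-3.25, 6.85)

(-3.25, 6.85)


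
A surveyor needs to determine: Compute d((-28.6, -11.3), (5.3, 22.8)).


dx=33.9, dy=34.1
d^2 = 33.9^2 + 34.1^2 = 2312.02
d = sqrt(2312.02) = 48.0835

48.0835


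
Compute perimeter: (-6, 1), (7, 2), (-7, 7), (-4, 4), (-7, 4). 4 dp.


Sides: (-6, 1)->(7, 2): sqrt(170) = 13.038405, (7, 2)->(-7, 7): sqrt(221) = 14.866069, (-7, 7)->(-4, 4): sqrt(18) = 4.242641, (-4, 4)->(-7, 4): sqrt(9) = 3, (-7, 4)->(-6, 1): sqrt(10) = 3.162278
Sum = 38.309393
Perimeter = 38.3094

38.3094


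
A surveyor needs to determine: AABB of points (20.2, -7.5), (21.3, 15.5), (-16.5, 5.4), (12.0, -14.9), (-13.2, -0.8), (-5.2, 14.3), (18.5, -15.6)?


x range: [-16.5, 21.3]
y range: [-15.6, 15.5]
Bounding box: (-16.5,-15.6) to (21.3,15.5)

(-16.5,-15.6) to (21.3,15.5)


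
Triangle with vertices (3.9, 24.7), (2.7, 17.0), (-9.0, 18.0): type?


Side lengths squared: AB^2=60.73, BC^2=137.89, CA^2=211.3
Sorted: [60.73, 137.89, 211.3]
By sides: Scalene, By angles: Obtuse

Scalene, Obtuse


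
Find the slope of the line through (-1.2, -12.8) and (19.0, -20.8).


slope = (y2-y1)/(x2-x1) = ((-20.8)-(-12.8))/(19-(-1.2)) = (-8)/20.2 = -0.396

-0.396


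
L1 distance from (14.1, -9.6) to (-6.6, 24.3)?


|14.1-(-6.6)| + |(-9.6)-24.3| = 20.7 + 33.9 = 54.6

54.6


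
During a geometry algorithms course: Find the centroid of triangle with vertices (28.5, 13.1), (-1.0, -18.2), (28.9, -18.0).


Centroid = ((x_A+x_B+x_C)/3, (y_A+y_B+y_C)/3)
= ((28.5+(-1)+28.9)/3, (13.1+(-18.2)+(-18))/3)
= (18.8, -7.7)

(18.8, -7.7)


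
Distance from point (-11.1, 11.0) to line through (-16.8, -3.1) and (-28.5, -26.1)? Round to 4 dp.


|cross product| = 33.87
|line direction| = sqrt(665.89) = 25.8048
Distance = 33.87/sqrt(665.89) = 1.3125

1.3125


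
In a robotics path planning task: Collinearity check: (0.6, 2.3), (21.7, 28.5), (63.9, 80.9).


Cross product: (21.7-0.6)*(80.9-2.3) - (28.5-2.3)*(63.9-0.6)
= 0

Yes, collinear


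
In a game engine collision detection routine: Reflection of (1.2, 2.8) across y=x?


Reflection over y=x: (x,y) -> (y,x)
(1.2, 2.8) -> (2.8, 1.2)

(2.8, 1.2)


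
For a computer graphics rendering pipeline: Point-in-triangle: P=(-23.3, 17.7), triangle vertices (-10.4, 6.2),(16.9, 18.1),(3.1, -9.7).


Cross products: AB x AP = 467.46, BC x BP = -1112.04, CA x CP = 49.86
All same sign? no

No, outside


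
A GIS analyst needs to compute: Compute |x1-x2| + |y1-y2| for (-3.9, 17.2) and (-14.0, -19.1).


|(-3.9)-(-14)| + |17.2-(-19.1)| = 10.1 + 36.3 = 46.4

46.4


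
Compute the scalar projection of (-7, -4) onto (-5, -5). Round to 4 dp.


u.v = 55, |v| = sqrt(50) = 7.0711
Scalar projection = u.v / |v| = 55 / sqrt(50) = 7.7782

7.7782


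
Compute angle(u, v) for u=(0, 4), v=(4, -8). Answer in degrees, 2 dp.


u.v = -32, |u| = sqrt(16) = 4, |v| = sqrt(80) = 8.9443
cos(theta) = u.v/(|u||v|) = -32/sqrt(1280) = -0.894427
theta = acos(-0.894427) = 153.43 degrees

153.43 degrees


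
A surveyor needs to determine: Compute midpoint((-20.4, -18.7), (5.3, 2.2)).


M = (((-20.4)+5.3)/2, ((-18.7)+2.2)/2)
= (-7.55, -8.25)

(-7.55, -8.25)


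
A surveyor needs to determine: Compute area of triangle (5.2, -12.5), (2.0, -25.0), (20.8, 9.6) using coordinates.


Area = |x_A(y_B-y_C) + x_B(y_C-y_A) + x_C(y_A-y_B)|/2
= |(-179.92) + 44.2 + 260|/2
= 124.28/2 = 62.14

62.14


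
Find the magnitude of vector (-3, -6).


|u| = sqrt((-3)^2 + (-6)^2) = sqrt(45) = 6.7082

6.7082


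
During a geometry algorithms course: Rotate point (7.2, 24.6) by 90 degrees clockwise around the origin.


90° CW: (x,y) -> (y, -x)
(7.2,24.6) -> (24.6, -7.2)

(24.6, -7.2)


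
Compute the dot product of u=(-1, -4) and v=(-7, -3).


u . v = u_x*v_x + u_y*v_y = (-1)*(-7) + (-4)*(-3)
= 7 + 12 = 19

19


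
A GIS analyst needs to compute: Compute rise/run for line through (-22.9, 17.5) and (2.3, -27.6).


slope = (y2-y1)/(x2-x1) = ((-27.6)-17.5)/(2.3-(-22.9)) = (-45.1)/25.2 = -1.7897

-1.7897


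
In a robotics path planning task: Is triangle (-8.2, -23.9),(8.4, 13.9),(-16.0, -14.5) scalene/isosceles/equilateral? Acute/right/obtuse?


Side lengths squared: AB^2=1704.4, BC^2=1401.92, CA^2=149.2
Sorted: [149.2, 1401.92, 1704.4]
By sides: Scalene, By angles: Obtuse

Scalene, Obtuse


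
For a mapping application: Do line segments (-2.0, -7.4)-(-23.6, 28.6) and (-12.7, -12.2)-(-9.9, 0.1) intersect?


Cross products: d1=-118.17, d2=248.31, d3=488.88, d4=122.4
d1*d2 < 0 and d3*d4 < 0? no

No, they don't intersect


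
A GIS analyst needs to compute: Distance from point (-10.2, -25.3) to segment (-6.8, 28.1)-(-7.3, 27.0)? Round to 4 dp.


Project P onto AB: t = 1 (clamped to [0,1])
Closest point on segment: (-7.3, 27)
Distance: 52.3803

52.3803


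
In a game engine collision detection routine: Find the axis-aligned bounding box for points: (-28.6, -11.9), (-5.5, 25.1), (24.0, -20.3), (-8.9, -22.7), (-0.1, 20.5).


x range: [-28.6, 24]
y range: [-22.7, 25.1]
Bounding box: (-28.6,-22.7) to (24,25.1)

(-28.6,-22.7) to (24,25.1)


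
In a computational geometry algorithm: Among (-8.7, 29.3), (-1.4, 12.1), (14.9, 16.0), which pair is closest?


d(P0,P1) = 18.685, d(P0,P2) = 27.0897, d(P1,P2) = 16.7601
Closest: P1 and P2

Closest pair: (-1.4, 12.1) and (14.9, 16.0), distance = 16.7601


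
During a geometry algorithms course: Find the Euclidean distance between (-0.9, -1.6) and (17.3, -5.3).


dx=18.2, dy=-3.7
d^2 = 18.2^2 + (-3.7)^2 = 344.93
d = sqrt(344.93) = 18.5723

18.5723


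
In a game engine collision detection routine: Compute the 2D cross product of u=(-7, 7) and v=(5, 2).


u x v = u_x*v_y - u_y*v_x = (-7)*2 - 7*5
= (-14) - 35 = -49

-49


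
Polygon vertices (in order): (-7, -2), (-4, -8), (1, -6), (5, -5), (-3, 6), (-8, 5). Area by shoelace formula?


Shoelace sum: ((-7)*(-8) - (-4)*(-2)) + ((-4)*(-6) - 1*(-8)) + (1*(-5) - 5*(-6)) + (5*6 - (-3)*(-5)) + ((-3)*5 - (-8)*6) + ((-8)*(-2) - (-7)*5)
= 204
Area = |204|/2 = 102

102


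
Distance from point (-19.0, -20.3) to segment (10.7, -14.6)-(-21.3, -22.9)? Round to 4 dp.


Project P onto AB: t = 0.9129 (clamped to [0,1])
Closest point on segment: (-18.5131, -22.1772)
Distance: 1.9393

1.9393


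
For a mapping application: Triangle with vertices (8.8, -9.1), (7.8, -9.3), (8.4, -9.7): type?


Side lengths squared: AB^2=1.04, BC^2=0.52, CA^2=0.52
Sorted: [0.52, 0.52, 1.04]
By sides: Isosceles, By angles: Right

Isosceles, Right


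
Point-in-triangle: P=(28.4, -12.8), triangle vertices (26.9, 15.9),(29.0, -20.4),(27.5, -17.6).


Cross products: AB x AP = -5.82, BC x BP = -9.72, CA x CP = -33.03
All same sign? yes

Yes, inside


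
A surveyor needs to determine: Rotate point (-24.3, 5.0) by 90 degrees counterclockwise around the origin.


90° CCW: (x,y) -> (-y, x)
(-24.3,5) -> (-5, -24.3)

(-5, -24.3)


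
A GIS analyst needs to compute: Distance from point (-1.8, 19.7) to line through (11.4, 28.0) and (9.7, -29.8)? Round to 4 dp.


|cross product| = 748.85
|line direction| = sqrt(3343.73) = 57.825
Distance = 748.85/sqrt(3343.73) = 12.9503

12.9503


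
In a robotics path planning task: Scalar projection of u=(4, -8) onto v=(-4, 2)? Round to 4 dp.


u.v = -32, |v| = sqrt(20) = 4.4721
Scalar projection = u.v / |v| = -32 / sqrt(20) = -7.1554

-7.1554


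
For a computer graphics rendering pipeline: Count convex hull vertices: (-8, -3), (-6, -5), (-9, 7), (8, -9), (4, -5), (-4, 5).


Convex hull vertices (CCW): (-9, 7), (-8, -3), (-6, -5), (8, -9), (-4, 5)
Count = 5

5


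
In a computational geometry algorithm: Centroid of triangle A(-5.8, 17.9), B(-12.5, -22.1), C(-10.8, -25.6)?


Centroid = ((x_A+x_B+x_C)/3, (y_A+y_B+y_C)/3)
= (((-5.8)+(-12.5)+(-10.8))/3, (17.9+(-22.1)+(-25.6))/3)
= (-9.7, -9.9333)

(-9.7, -9.9333)


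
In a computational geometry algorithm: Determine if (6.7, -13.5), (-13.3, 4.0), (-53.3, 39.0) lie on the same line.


Cross product: ((-13.3)-6.7)*(39-(-13.5)) - (4-(-13.5))*((-53.3)-6.7)
= 0

Yes, collinear


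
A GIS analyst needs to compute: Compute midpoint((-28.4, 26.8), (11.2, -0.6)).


M = (((-28.4)+11.2)/2, (26.8+(-0.6))/2)
= (-8.6, 13.1)

(-8.6, 13.1)


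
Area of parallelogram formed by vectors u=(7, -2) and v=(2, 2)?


|u x v| = |7*2 - (-2)*2|
= |14 - (-4)| = 18

18


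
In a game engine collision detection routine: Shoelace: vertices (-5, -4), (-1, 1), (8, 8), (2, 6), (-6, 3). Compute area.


Shoelace sum: ((-5)*1 - (-1)*(-4)) + ((-1)*8 - 8*1) + (8*6 - 2*8) + (2*3 - (-6)*6) + ((-6)*(-4) - (-5)*3)
= 88
Area = |88|/2 = 44

44


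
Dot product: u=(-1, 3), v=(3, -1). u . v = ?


u . v = u_x*v_x + u_y*v_y = (-1)*3 + 3*(-1)
= (-3) + (-3) = -6

-6


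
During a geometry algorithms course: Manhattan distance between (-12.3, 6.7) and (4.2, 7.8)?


|(-12.3)-4.2| + |6.7-7.8| = 16.5 + 1.1 = 17.6

17.6


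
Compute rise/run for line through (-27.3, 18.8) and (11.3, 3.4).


slope = (y2-y1)/(x2-x1) = (3.4-18.8)/(11.3-(-27.3)) = (-15.4)/38.6 = -0.399

-0.399


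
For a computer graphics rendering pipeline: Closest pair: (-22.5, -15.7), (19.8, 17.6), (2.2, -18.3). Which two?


d(P0,P1) = 53.8347, d(P0,P2) = 24.8365, d(P1,P2) = 39.9821
Closest: P0 and P2

Closest pair: (-22.5, -15.7) and (2.2, -18.3), distance = 24.8365


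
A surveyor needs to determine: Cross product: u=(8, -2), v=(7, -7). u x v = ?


u x v = u_x*v_y - u_y*v_x = 8*(-7) - (-2)*7
= (-56) - (-14) = -42

-42


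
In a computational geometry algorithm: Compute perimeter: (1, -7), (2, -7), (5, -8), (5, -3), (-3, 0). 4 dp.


Sides: (1, -7)->(2, -7): sqrt(1) = 1, (2, -7)->(5, -8): sqrt(10) = 3.162278, (5, -8)->(5, -3): sqrt(25) = 5, (5, -3)->(-3, 0): sqrt(73) = 8.544004, (-3, 0)->(1, -7): sqrt(65) = 8.062258
Sum = 25.76854
Perimeter = 25.7685

25.7685


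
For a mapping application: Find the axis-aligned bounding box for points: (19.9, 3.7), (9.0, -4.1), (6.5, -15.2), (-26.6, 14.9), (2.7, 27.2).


x range: [-26.6, 19.9]
y range: [-15.2, 27.2]
Bounding box: (-26.6,-15.2) to (19.9,27.2)

(-26.6,-15.2) to (19.9,27.2)


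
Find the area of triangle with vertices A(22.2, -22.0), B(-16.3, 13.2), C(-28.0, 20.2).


Area = |x_A(y_B-y_C) + x_B(y_C-y_A) + x_C(y_A-y_B)|/2
= |(-155.4) + (-687.86) + 985.6|/2
= 142.34/2 = 71.17

71.17


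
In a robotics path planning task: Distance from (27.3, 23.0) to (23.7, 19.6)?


dx=-3.6, dy=-3.4
d^2 = (-3.6)^2 + (-3.4)^2 = 24.52
d = sqrt(24.52) = 4.9518

4.9518


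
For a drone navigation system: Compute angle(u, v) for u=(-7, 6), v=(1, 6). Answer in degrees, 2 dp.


u.v = 29, |u| = sqrt(85) = 9.2195, |v| = sqrt(37) = 6.0828
cos(theta) = u.v/(|u||v|) = 29/sqrt(3145) = 0.517116
theta = acos(0.517116) = 58.86 degrees

58.86 degrees


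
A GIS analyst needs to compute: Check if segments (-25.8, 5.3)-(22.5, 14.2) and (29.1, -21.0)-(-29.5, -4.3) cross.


Cross products: d1=-624.35, d2=-1952.5, d3=-1758.9, d4=-430.75
d1*d2 < 0 and d3*d4 < 0? no

No, they don't intersect


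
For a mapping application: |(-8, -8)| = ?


|u| = sqrt((-8)^2 + (-8)^2) = sqrt(128) = 11.3137

11.3137


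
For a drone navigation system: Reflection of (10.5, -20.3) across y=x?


Reflection over y=x: (x,y) -> (y,x)
(10.5, -20.3) -> (-20.3, 10.5)

(-20.3, 10.5)


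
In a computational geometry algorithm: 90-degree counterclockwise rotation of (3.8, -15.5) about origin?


90° CCW: (x,y) -> (-y, x)
(3.8,-15.5) -> (15.5, 3.8)

(15.5, 3.8)


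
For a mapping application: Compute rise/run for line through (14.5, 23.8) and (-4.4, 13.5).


slope = (y2-y1)/(x2-x1) = (13.5-23.8)/((-4.4)-14.5) = (-10.3)/(-18.9) = 0.545

0.545


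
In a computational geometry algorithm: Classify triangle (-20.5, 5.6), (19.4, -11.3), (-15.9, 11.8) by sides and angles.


Side lengths squared: AB^2=1877.62, BC^2=1779.7, CA^2=59.6
Sorted: [59.6, 1779.7, 1877.62]
By sides: Scalene, By angles: Obtuse

Scalene, Obtuse


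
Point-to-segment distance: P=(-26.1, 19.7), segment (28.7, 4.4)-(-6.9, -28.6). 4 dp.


Project P onto AB: t = 0.6136 (clamped to [0,1])
Closest point on segment: (6.8541, -15.8504)
Distance: 48.4748

48.4748


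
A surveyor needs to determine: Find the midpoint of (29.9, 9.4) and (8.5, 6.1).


M = ((29.9+8.5)/2, (9.4+6.1)/2)
= (19.2, 7.75)

(19.2, 7.75)


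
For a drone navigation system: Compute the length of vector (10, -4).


|u| = sqrt(10^2 + (-4)^2) = sqrt(116) = 10.7703

10.7703


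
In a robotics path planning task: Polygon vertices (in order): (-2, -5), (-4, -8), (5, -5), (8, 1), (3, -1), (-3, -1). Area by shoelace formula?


Shoelace sum: ((-2)*(-8) - (-4)*(-5)) + ((-4)*(-5) - 5*(-8)) + (5*1 - 8*(-5)) + (8*(-1) - 3*1) + (3*(-1) - (-3)*(-1)) + ((-3)*(-5) - (-2)*(-1))
= 97
Area = |97|/2 = 48.5

48.5


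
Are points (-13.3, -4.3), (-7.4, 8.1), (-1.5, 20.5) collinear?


Cross product: ((-7.4)-(-13.3))*(20.5-(-4.3)) - (8.1-(-4.3))*((-1.5)-(-13.3))
= 0

Yes, collinear


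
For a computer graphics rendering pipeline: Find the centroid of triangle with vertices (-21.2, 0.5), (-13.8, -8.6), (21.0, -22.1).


Centroid = ((x_A+x_B+x_C)/3, (y_A+y_B+y_C)/3)
= (((-21.2)+(-13.8)+21)/3, (0.5+(-8.6)+(-22.1))/3)
= (-4.6667, -10.0667)

(-4.6667, -10.0667)


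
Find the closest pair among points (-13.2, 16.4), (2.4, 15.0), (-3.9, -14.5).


d(P0,P1) = 15.6627, d(P0,P2) = 32.2692, d(P1,P2) = 30.1652
Closest: P0 and P1

Closest pair: (-13.2, 16.4) and (2.4, 15.0), distance = 15.6627


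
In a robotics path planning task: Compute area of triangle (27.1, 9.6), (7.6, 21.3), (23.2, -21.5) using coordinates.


Area = |x_A(y_B-y_C) + x_B(y_C-y_A) + x_C(y_A-y_B)|/2
= |1159.88 + (-236.36) + (-271.44)|/2
= 652.08/2 = 326.04

326.04


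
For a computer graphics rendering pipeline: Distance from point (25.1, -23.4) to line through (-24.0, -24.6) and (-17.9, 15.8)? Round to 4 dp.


|cross product| = 1976.32
|line direction| = sqrt(1669.37) = 40.8579
Distance = 1976.32/sqrt(1669.37) = 48.3705

48.3705


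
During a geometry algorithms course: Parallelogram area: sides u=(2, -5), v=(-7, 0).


|u x v| = |2*0 - (-5)*(-7)|
= |0 - 35| = 35

35


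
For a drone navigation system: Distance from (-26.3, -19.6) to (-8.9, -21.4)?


dx=17.4, dy=-1.8
d^2 = 17.4^2 + (-1.8)^2 = 306
d = sqrt(306) = 17.4929

17.4929


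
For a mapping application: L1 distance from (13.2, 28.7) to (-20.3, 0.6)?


|13.2-(-20.3)| + |28.7-0.6| = 33.5 + 28.1 = 61.6

61.6


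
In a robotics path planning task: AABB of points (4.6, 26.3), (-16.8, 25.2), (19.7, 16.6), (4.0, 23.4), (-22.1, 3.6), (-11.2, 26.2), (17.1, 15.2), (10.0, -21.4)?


x range: [-22.1, 19.7]
y range: [-21.4, 26.3]
Bounding box: (-22.1,-21.4) to (19.7,26.3)

(-22.1,-21.4) to (19.7,26.3)


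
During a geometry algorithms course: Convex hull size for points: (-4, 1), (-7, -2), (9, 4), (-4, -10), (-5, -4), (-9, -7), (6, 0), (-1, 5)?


Convex hull vertices (CCW): (-9, -7), (-4, -10), (6, 0), (9, 4), (-1, 5), (-7, -2)
Count = 6

6


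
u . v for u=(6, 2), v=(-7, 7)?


u . v = u_x*v_x + u_y*v_y = 6*(-7) + 2*7
= (-42) + 14 = -28

-28


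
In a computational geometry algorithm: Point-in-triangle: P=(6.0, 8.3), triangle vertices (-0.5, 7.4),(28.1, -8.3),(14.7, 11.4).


Cross products: AB x AP = 127.79, BC x BP = 212.93, CA x CP = 12.32
All same sign? yes

Yes, inside


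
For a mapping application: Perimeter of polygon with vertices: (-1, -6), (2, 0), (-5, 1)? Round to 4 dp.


Sides: (-1, -6)->(2, 0): sqrt(45) = 6.708204, (2, 0)->(-5, 1): sqrt(50) = 7.071068, (-5, 1)->(-1, -6): sqrt(65) = 8.062258
Sum = 21.84153
Perimeter = 21.8415

21.8415


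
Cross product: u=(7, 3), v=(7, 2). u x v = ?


u x v = u_x*v_y - u_y*v_x = 7*2 - 3*7
= 14 - 21 = -7

-7


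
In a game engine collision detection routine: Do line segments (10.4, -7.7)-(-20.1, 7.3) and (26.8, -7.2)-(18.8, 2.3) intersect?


Cross products: d1=159.8, d2=329.55, d3=-261.25, d4=-431
d1*d2 < 0 and d3*d4 < 0? no

No, they don't intersect


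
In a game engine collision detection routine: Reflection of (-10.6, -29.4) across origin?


Reflection over origin: (x,y) -> (-x,-y)
(-10.6, -29.4) -> (10.6, 29.4)

(10.6, 29.4)


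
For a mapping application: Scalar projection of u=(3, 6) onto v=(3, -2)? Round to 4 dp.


u.v = -3, |v| = sqrt(13) = 3.6056
Scalar projection = u.v / |v| = -3 / sqrt(13) = -0.8321

-0.8321


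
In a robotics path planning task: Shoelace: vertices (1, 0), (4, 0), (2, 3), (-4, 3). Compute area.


Shoelace sum: (1*0 - 4*0) + (4*3 - 2*0) + (2*3 - (-4)*3) + ((-4)*0 - 1*3)
= 27
Area = |27|/2 = 13.5

13.5


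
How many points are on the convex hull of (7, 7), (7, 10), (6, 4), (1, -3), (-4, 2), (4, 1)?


Convex hull vertices (CCW): (-4, 2), (1, -3), (4, 1), (6, 4), (7, 7), (7, 10)
Count = 6

6


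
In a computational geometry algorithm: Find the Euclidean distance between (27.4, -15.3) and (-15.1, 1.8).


dx=-42.5, dy=17.1
d^2 = (-42.5)^2 + 17.1^2 = 2098.66
d = sqrt(2098.66) = 45.8111

45.8111


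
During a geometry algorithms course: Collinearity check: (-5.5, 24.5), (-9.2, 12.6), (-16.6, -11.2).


Cross product: ((-9.2)-(-5.5))*((-11.2)-24.5) - (12.6-24.5)*((-16.6)-(-5.5))
= 0

Yes, collinear


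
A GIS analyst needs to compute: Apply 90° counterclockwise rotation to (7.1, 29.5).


90° CCW: (x,y) -> (-y, x)
(7.1,29.5) -> (-29.5, 7.1)

(-29.5, 7.1)


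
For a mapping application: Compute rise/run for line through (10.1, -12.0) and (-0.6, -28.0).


slope = (y2-y1)/(x2-x1) = ((-28)-(-12))/((-0.6)-10.1) = (-16)/(-10.7) = 1.4953

1.4953


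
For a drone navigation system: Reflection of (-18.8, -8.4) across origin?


Reflection over origin: (x,y) -> (-x,-y)
(-18.8, -8.4) -> (18.8, 8.4)

(18.8, 8.4)


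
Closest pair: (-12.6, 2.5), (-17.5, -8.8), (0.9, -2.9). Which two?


d(P0,P1) = 12.3167, d(P0,P2) = 14.5399, d(P1,P2) = 19.3228
Closest: P0 and P1

Closest pair: (-12.6, 2.5) and (-17.5, -8.8), distance = 12.3167


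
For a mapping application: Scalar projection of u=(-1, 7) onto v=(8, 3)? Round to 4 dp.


u.v = 13, |v| = sqrt(73) = 8.544
Scalar projection = u.v / |v| = 13 / sqrt(73) = 1.5215

1.5215


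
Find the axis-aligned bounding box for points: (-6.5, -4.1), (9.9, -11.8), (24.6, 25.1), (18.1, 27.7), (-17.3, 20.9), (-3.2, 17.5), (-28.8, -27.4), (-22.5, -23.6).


x range: [-28.8, 24.6]
y range: [-27.4, 27.7]
Bounding box: (-28.8,-27.4) to (24.6,27.7)

(-28.8,-27.4) to (24.6,27.7)


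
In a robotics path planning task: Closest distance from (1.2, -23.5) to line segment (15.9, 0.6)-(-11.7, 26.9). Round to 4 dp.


Project P onto AB: t = 0 (clamped to [0,1])
Closest point on segment: (15.9, 0.6)
Distance: 28.2294

28.2294


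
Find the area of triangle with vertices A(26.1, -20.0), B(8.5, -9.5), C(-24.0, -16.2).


Area = |x_A(y_B-y_C) + x_B(y_C-y_A) + x_C(y_A-y_B)|/2
= |174.87 + 32.3 + 252|/2
= 459.17/2 = 229.585

229.585


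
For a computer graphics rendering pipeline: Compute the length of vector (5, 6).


|u| = sqrt(5^2 + 6^2) = sqrt(61) = 7.8102

7.8102


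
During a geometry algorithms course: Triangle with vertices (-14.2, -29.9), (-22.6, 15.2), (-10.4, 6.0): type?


Side lengths squared: AB^2=2104.57, BC^2=233.48, CA^2=1303.25
Sorted: [233.48, 1303.25, 2104.57]
By sides: Scalene, By angles: Obtuse

Scalene, Obtuse


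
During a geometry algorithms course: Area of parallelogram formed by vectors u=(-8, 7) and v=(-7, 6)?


|u x v| = |(-8)*6 - 7*(-7)|
= |(-48) - (-49)| = 1

1


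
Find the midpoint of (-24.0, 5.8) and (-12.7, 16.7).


M = (((-24)+(-12.7))/2, (5.8+16.7)/2)
= (-18.35, 11.25)

(-18.35, 11.25)


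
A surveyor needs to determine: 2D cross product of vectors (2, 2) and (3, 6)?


u x v = u_x*v_y - u_y*v_x = 2*6 - 2*3
= 12 - 6 = 6

6


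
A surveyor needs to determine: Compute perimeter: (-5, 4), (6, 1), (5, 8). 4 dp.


Sides: (-5, 4)->(6, 1): sqrt(130) = 11.401754, (6, 1)->(5, 8): sqrt(50) = 7.071068, (5, 8)->(-5, 4): sqrt(116) = 10.77033
Sum = 29.243152
Perimeter = 29.2432

29.2432


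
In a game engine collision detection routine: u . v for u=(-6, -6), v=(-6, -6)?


u . v = u_x*v_x + u_y*v_y = (-6)*(-6) + (-6)*(-6)
= 36 + 36 = 72

72


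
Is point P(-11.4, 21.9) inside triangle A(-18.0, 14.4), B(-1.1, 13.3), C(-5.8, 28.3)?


Cross products: AB x AP = 134.01, BC x BP = 114.08, CA x CP = 0.24
All same sign? yes

Yes, inside


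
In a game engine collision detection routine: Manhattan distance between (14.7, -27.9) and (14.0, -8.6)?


|14.7-14| + |(-27.9)-(-8.6)| = 0.7 + 19.3 = 20

20


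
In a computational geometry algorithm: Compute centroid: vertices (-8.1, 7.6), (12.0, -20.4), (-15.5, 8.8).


Centroid = ((x_A+x_B+x_C)/3, (y_A+y_B+y_C)/3)
= (((-8.1)+12+(-15.5))/3, (7.6+(-20.4)+8.8)/3)
= (-3.8667, -1.3333)

(-3.8667, -1.3333)


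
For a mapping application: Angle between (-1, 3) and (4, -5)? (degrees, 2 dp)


u.v = -19, |u| = sqrt(10) = 3.1623, |v| = sqrt(41) = 6.4031
cos(theta) = u.v/(|u||v|) = -19/sqrt(410) = -0.938343
theta = acos(-0.938343) = 159.78 degrees

159.78 degrees


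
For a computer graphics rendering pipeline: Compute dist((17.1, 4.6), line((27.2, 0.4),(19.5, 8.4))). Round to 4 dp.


|cross product| = 48.46
|line direction| = sqrt(123.29) = 11.1036
Distance = 48.46/sqrt(123.29) = 4.3643

4.3643


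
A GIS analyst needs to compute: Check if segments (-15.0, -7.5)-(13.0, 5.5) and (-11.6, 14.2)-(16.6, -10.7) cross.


Cross products: d1=-696.6, d2=367.2, d3=563.4, d4=-500.4
d1*d2 < 0 and d3*d4 < 0? yes

Yes, they intersect


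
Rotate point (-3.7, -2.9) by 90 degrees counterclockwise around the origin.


90° CCW: (x,y) -> (-y, x)
(-3.7,-2.9) -> (2.9, -3.7)

(2.9, -3.7)


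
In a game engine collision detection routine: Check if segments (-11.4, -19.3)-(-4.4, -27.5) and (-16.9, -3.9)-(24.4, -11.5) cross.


Cross products: d1=-594.22, d2=-879.68, d3=62.7, d4=348.16
d1*d2 < 0 and d3*d4 < 0? no

No, they don't intersect


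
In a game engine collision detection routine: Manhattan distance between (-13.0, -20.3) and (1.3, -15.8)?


|(-13)-1.3| + |(-20.3)-(-15.8)| = 14.3 + 4.5 = 18.8

18.8


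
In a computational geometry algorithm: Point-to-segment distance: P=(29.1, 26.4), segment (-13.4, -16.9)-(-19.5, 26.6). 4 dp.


Project P onto AB: t = 0.8418 (clamped to [0,1])
Closest point on segment: (-18.5352, 19.7201)
Distance: 48.1013

48.1013


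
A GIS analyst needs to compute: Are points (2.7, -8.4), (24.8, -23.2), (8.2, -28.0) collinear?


Cross product: (24.8-2.7)*((-28)-(-8.4)) - ((-23.2)-(-8.4))*(8.2-2.7)
= -351.76

No, not collinear


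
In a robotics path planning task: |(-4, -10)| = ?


|u| = sqrt((-4)^2 + (-10)^2) = sqrt(116) = 10.7703

10.7703


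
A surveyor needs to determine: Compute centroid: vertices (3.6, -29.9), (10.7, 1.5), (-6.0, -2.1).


Centroid = ((x_A+x_B+x_C)/3, (y_A+y_B+y_C)/3)
= ((3.6+10.7+(-6))/3, ((-29.9)+1.5+(-2.1))/3)
= (2.7667, -10.1667)

(2.7667, -10.1667)


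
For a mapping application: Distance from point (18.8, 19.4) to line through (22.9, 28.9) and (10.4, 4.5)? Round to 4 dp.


|cross product| = 18.71
|line direction| = sqrt(751.61) = 27.4155
Distance = 18.71/sqrt(751.61) = 0.6825

0.6825


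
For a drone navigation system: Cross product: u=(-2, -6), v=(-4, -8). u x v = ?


u x v = u_x*v_y - u_y*v_x = (-2)*(-8) - (-6)*(-4)
= 16 - 24 = -8

-8


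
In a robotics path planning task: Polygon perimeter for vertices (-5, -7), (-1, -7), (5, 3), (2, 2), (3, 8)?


Sides: (-5, -7)->(-1, -7): sqrt(16) = 4, (-1, -7)->(5, 3): sqrt(136) = 11.661904, (5, 3)->(2, 2): sqrt(10) = 3.162278, (2, 2)->(3, 8): sqrt(37) = 6.082763, (3, 8)->(-5, -7): sqrt(289) = 17
Sum = 41.906945
Perimeter = 41.9069

41.9069


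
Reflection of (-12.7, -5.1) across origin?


Reflection over origin: (x,y) -> (-x,-y)
(-12.7, -5.1) -> (12.7, 5.1)

(12.7, 5.1)


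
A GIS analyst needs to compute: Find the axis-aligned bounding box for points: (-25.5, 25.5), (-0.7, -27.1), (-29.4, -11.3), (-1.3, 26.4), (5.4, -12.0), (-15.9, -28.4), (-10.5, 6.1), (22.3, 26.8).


x range: [-29.4, 22.3]
y range: [-28.4, 26.8]
Bounding box: (-29.4,-28.4) to (22.3,26.8)

(-29.4,-28.4) to (22.3,26.8)


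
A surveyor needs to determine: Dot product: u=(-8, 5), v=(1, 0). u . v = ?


u . v = u_x*v_x + u_y*v_y = (-8)*1 + 5*0
= (-8) + 0 = -8

-8


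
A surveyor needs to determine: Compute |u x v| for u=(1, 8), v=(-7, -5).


|u x v| = |1*(-5) - 8*(-7)|
= |(-5) - (-56)| = 51

51


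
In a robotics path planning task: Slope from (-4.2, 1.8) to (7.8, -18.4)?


slope = (y2-y1)/(x2-x1) = ((-18.4)-1.8)/(7.8-(-4.2)) = (-20.2)/12 = -1.6833

-1.6833


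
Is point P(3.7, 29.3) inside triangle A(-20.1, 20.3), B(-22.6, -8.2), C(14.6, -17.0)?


Cross products: AB x AP = 655.8, BC x BP = 1626.44, CA x CP = -1200.04
All same sign? no

No, outside


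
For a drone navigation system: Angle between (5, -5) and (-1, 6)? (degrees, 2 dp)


u.v = -35, |u| = sqrt(50) = 7.0711, |v| = sqrt(37) = 6.0828
cos(theta) = u.v/(|u||v|) = -35/sqrt(1850) = -0.813733
theta = acos(-0.813733) = 144.46 degrees

144.46 degrees


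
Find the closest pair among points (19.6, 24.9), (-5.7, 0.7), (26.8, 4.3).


d(P0,P1) = 35.0104, d(P0,P2) = 21.822, d(P1,P2) = 32.6988
Closest: P0 and P2

Closest pair: (19.6, 24.9) and (26.8, 4.3), distance = 21.822


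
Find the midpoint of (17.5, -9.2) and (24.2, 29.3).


M = ((17.5+24.2)/2, ((-9.2)+29.3)/2)
= (20.85, 10.05)

(20.85, 10.05)


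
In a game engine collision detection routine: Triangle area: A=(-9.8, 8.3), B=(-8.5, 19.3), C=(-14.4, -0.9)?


Area = |x_A(y_B-y_C) + x_B(y_C-y_A) + x_C(y_A-y_B)|/2
= |(-197.96) + 78.2 + 158.4|/2
= 38.64/2 = 19.32

19.32


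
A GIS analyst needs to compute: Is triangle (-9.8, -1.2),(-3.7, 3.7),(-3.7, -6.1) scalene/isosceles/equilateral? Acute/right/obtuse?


Side lengths squared: AB^2=61.22, BC^2=96.04, CA^2=61.22
Sorted: [61.22, 61.22, 96.04]
By sides: Isosceles, By angles: Acute

Isosceles, Acute


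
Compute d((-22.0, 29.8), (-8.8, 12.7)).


dx=13.2, dy=-17.1
d^2 = 13.2^2 + (-17.1)^2 = 466.65
d = sqrt(466.65) = 21.6021

21.6021


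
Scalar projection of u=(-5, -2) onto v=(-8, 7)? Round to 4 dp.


u.v = 26, |v| = sqrt(113) = 10.6301
Scalar projection = u.v / |v| = 26 / sqrt(113) = 2.4459

2.4459


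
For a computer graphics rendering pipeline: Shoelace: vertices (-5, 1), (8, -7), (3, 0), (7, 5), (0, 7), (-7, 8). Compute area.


Shoelace sum: ((-5)*(-7) - 8*1) + (8*0 - 3*(-7)) + (3*5 - 7*0) + (7*7 - 0*5) + (0*8 - (-7)*7) + ((-7)*1 - (-5)*8)
= 194
Area = |194|/2 = 97

97


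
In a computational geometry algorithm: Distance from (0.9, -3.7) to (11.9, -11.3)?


dx=11, dy=-7.6
d^2 = 11^2 + (-7.6)^2 = 178.76
d = sqrt(178.76) = 13.3701

13.3701


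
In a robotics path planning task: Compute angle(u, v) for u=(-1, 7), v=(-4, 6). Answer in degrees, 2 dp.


u.v = 46, |u| = sqrt(50) = 7.0711, |v| = sqrt(52) = 7.2111
cos(theta) = u.v/(|u||v|) = 46/sqrt(2600) = 0.902134
theta = acos(0.902134) = 25.56 degrees

25.56 degrees


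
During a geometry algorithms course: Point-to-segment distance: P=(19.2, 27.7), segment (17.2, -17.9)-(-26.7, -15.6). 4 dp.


Project P onto AB: t = 0.0088 (clamped to [0,1])
Closest point on segment: (16.812, -17.8797)
Distance: 45.6422

45.6422


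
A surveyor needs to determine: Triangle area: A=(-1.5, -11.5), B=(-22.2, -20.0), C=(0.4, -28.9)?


Area = |x_A(y_B-y_C) + x_B(y_C-y_A) + x_C(y_A-y_B)|/2
= |(-13.35) + 386.28 + 3.4|/2
= 376.33/2 = 188.165

188.165


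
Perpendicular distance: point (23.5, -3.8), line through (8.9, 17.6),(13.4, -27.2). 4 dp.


|cross product| = 557.78
|line direction| = sqrt(2027.29) = 45.0254
Distance = 557.78/sqrt(2027.29) = 12.3881

12.3881


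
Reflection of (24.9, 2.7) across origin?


Reflection over origin: (x,y) -> (-x,-y)
(24.9, 2.7) -> (-24.9, -2.7)

(-24.9, -2.7)


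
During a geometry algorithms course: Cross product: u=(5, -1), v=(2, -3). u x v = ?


u x v = u_x*v_y - u_y*v_x = 5*(-3) - (-1)*2
= (-15) - (-2) = -13

-13


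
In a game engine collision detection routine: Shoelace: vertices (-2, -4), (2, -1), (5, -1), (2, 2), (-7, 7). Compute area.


Shoelace sum: ((-2)*(-1) - 2*(-4)) + (2*(-1) - 5*(-1)) + (5*2 - 2*(-1)) + (2*7 - (-7)*2) + ((-7)*(-4) - (-2)*7)
= 95
Area = |95|/2 = 47.5

47.5


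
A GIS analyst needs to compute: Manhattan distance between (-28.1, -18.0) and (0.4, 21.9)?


|(-28.1)-0.4| + |(-18)-21.9| = 28.5 + 39.9 = 68.4

68.4


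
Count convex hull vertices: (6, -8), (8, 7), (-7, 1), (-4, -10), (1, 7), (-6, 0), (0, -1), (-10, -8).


Convex hull vertices (CCW): (-10, -8), (-4, -10), (6, -8), (8, 7), (1, 7), (-7, 1)
Count = 6

6


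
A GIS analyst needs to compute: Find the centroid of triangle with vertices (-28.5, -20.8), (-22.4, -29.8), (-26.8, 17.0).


Centroid = ((x_A+x_B+x_C)/3, (y_A+y_B+y_C)/3)
= (((-28.5)+(-22.4)+(-26.8))/3, ((-20.8)+(-29.8)+17)/3)
= (-25.9, -11.2)

(-25.9, -11.2)


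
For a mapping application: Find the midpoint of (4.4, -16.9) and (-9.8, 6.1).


M = ((4.4+(-9.8))/2, ((-16.9)+6.1)/2)
= (-2.7, -5.4)

(-2.7, -5.4)


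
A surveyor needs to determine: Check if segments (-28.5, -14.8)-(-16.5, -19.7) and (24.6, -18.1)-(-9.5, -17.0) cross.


Cross products: d1=-54.12, d2=99.77, d3=220.59, d4=66.7
d1*d2 < 0 and d3*d4 < 0? no

No, they don't intersect


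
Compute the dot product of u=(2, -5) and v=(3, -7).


u . v = u_x*v_x + u_y*v_y = 2*3 + (-5)*(-7)
= 6 + 35 = 41

41


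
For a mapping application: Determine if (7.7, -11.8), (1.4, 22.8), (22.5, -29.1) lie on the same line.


Cross product: (1.4-7.7)*((-29.1)-(-11.8)) - (22.8-(-11.8))*(22.5-7.7)
= -403.09

No, not collinear


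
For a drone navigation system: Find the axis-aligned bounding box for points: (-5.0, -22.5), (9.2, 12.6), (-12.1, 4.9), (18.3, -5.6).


x range: [-12.1, 18.3]
y range: [-22.5, 12.6]
Bounding box: (-12.1,-22.5) to (18.3,12.6)

(-12.1,-22.5) to (18.3,12.6)


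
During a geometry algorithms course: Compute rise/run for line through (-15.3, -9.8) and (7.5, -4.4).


slope = (y2-y1)/(x2-x1) = ((-4.4)-(-9.8))/(7.5-(-15.3)) = 5.4/22.8 = 0.2368

0.2368


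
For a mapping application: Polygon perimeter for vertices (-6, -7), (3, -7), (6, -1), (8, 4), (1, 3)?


Sides: (-6, -7)->(3, -7): sqrt(81) = 9, (3, -7)->(6, -1): sqrt(45) = 6.708204, (6, -1)->(8, 4): sqrt(29) = 5.385165, (8, 4)->(1, 3): sqrt(50) = 7.071068, (1, 3)->(-6, -7): sqrt(149) = 12.206556
Sum = 40.370993
Perimeter = 40.371

40.371


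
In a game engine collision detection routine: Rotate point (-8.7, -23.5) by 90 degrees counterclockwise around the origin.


90° CCW: (x,y) -> (-y, x)
(-8.7,-23.5) -> (23.5, -8.7)

(23.5, -8.7)


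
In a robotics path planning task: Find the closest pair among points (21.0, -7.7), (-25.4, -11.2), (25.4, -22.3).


d(P0,P1) = 46.5318, d(P0,P2) = 15.2486, d(P1,P2) = 51.9986
Closest: P0 and P2

Closest pair: (21.0, -7.7) and (25.4, -22.3), distance = 15.2486


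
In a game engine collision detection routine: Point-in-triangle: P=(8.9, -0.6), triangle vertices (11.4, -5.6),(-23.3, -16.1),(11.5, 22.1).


Cross products: AB x AP = -199.75, BC x BP = -690.64, CA x CP = -69.75
All same sign? yes

Yes, inside


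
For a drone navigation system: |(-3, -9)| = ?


|u| = sqrt((-3)^2 + (-9)^2) = sqrt(90) = 9.4868

9.4868


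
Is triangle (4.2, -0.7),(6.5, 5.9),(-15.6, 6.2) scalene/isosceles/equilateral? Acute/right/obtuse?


Side lengths squared: AB^2=48.85, BC^2=488.5, CA^2=439.65
Sorted: [48.85, 439.65, 488.5]
By sides: Scalene, By angles: Right

Scalene, Right


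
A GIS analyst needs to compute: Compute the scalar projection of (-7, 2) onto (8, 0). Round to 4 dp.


u.v = -56, |v| = sqrt(64) = 8
Scalar projection = u.v / |v| = -56 / sqrt(64) = -7

-7


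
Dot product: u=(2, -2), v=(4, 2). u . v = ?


u . v = u_x*v_x + u_y*v_y = 2*4 + (-2)*2
= 8 + (-4) = 4

4


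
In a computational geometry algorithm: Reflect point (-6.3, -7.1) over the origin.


Reflection over origin: (x,y) -> (-x,-y)
(-6.3, -7.1) -> (6.3, 7.1)

(6.3, 7.1)


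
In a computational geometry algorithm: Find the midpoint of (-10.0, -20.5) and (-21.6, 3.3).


M = (((-10)+(-21.6))/2, ((-20.5)+3.3)/2)
= (-15.8, -8.6)

(-15.8, -8.6)


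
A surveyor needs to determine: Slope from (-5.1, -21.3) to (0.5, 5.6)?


slope = (y2-y1)/(x2-x1) = (5.6-(-21.3))/(0.5-(-5.1)) = 26.9/5.6 = 4.8036

4.8036


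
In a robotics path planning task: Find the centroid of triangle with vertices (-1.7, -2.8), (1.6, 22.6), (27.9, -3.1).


Centroid = ((x_A+x_B+x_C)/3, (y_A+y_B+y_C)/3)
= (((-1.7)+1.6+27.9)/3, ((-2.8)+22.6+(-3.1))/3)
= (9.2667, 5.5667)

(9.2667, 5.5667)


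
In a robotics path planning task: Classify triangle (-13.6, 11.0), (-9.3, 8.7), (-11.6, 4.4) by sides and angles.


Side lengths squared: AB^2=23.78, BC^2=23.78, CA^2=47.56
Sorted: [23.78, 23.78, 47.56]
By sides: Isosceles, By angles: Right

Isosceles, Right
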